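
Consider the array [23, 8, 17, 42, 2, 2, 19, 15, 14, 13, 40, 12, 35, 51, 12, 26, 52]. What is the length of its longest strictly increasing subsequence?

Let dp[i] be the longest increasing subsequence ending at position i. Then dp = [1, 1, 2, 3, 1, 1, 3, 2, 2, 2, 4, 2, 4, 5, 2, 4, 6].
The maximum is 6; one witness is 8, 17, 19, 40, 51, 52 at positions 2,3,7,11,14,17.

6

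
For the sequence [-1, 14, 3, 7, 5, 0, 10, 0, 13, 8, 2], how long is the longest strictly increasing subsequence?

Scanning left to right, the best length ending at each element is: -1→1, 14→2, 3→2, 7→3, 5→3, 0→2, 10→4, 0→2, 13→5, 8→4, 2→3.
So the longest increasing subsequence has length 5, e.g. -1, 3, 7, 10, 13.

5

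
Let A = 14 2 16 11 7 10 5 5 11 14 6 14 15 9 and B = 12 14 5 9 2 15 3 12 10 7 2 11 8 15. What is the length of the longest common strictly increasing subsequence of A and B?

4

A longest common strictly increasing subsequence is 2, 10, 11, 15 (length 4); it appears in order in both A and B, and no longer such subsequence exists.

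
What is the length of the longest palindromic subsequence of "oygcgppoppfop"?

7

Using dp[i][j] = 2 + dp[i+1][j−1] if the ends match, else max(dp[i+1][j], dp[i][j−1]):
dp[1][13] = 7. A witness is oppoppo at positions 1,6,7,8,9,10,12.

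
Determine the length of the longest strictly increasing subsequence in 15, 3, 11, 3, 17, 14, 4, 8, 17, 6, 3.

One longest increasing subsequence is 3, 11, 14, 17 (positions 2,3,6,9), of length 4; no longer one exists.

4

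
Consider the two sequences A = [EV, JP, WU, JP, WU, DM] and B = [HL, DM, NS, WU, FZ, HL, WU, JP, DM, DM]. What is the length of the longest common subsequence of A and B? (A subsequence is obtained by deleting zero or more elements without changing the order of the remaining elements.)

A longest common subsequence is WU, JP, DM (length 3); the LCS DP confirms no longer common subsequence exists.

3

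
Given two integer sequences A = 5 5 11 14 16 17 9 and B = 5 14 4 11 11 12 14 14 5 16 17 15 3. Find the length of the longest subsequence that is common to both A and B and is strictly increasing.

A longest common strictly increasing subsequence is 5, 11, 14, 16, 17 (length 5); it appears in order in both A and B, and no longer such subsequence exists.

5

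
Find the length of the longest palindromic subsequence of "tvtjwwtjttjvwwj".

Using dp[i][j] = 2 + dp[i+1][j−1] if the ends match, else max(dp[i+1][j], dp[i][j−1]):
dp[1][15] = 10. A witness is jwwjttjwwj at positions 4,5,6,8,9,10,11,13,14,15.

10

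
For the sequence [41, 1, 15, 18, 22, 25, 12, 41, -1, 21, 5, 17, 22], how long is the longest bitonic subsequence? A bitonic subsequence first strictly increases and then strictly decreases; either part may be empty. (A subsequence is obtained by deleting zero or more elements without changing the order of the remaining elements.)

8

Let inc[i] be the LIS ending at i and dec[i] the longest strictly decreasing subsequence starting at i. inc = [1, 1, 2, 3, 4, 5, 2, 6, 1, 4, 2, 3, 5], dec = [4, 2, 3, 3, 3, 3, 2, 3, 1, 2, 1, 1, 1].
max_i inc[i]+dec[i]−1 = 8, with one witness 1, 15, 18, 22, 25, 41, 21, 17.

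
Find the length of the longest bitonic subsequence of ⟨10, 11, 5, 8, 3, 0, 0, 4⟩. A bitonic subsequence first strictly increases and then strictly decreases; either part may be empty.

5

One longest bitonic subsequence is 10, 11, 8, 3, 0 (positions 1,2,4,5,7): it rises to 11 then falls. Length 5 is optimal.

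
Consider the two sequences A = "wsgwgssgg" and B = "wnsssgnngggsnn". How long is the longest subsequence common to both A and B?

6

Backtracking the LCS table gives one alignment: w (A1,B1) → s (A2,B5) → g (A3,B6) → g (A5,B9) → g (A8,B10) → g (A9,B11).
So the longest common subsequence has length 6.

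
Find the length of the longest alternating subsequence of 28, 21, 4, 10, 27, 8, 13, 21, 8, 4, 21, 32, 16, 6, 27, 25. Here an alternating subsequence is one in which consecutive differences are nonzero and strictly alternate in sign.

Track the best alternating length ending on an up-step vs a down-step at each position: up/down = 1/1, 1/2, 1/2, 3/2, 3/2, 3/4, 5/4, 5/4, 3/6, 1/6, 7/4, 7/1, 7/8, 7/8, 9/8, 9/10.
The maximum over both is 10; one such subsequence is 28, 4, 10, 8, 13, 8, 21, 16, 27, 25.

10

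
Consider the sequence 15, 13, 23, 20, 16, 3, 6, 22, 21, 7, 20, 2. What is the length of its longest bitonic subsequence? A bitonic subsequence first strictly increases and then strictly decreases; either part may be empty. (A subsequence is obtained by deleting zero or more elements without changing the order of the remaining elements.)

Let inc[i] be the LIS ending at i and dec[i] the longest strictly decreasing subsequence starting at i. inc = [1, 1, 2, 2, 2, 1, 2, 3, 3, 3, 4, 1], dec = [4, 3, 5, 4, 3, 2, 2, 4, 3, 2, 2, 1].
max_i inc[i]+dec[i]−1 = 6, with one witness 15, 23, 22, 21, 20, 2.

6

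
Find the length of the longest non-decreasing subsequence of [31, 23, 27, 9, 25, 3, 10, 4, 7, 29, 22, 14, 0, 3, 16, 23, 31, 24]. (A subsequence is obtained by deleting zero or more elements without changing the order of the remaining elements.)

7

One longest non-decreasing subsequence is 3, 4, 7, 14, 16, 23, 31 (positions 6,8,9,12,15,16,17), of length 7; no longer one exists.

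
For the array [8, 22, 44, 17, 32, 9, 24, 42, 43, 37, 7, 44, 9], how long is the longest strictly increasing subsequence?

Scanning left to right, the best length ending at each element is: 8→1, 22→2, 44→3, 17→2, 32→3, 9→2, 24→3, 42→4, 43→5, 37→4, 7→1, 44→6, 9→2.
So the longest increasing subsequence has length 6, e.g. 8, 22, 32, 42, 43, 44.

6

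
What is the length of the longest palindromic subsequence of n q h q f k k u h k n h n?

Using dp[i][j] = 2 + dp[i+1][j−1] if the ends match, else max(dp[i+1][j], dp[i][j−1]):
dp[1][13] = 7. A witness is nhkhkhn at positions 1,3,7,9,10,12,13.

7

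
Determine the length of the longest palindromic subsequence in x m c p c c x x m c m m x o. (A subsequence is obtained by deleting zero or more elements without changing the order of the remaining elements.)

Using dp[i][j] = 2 + dp[i+1][j−1] if the ends match, else max(dp[i+1][j], dp[i][j−1]):
dp[1][14] = 8. A witness is xmcxxcmx at positions 1,2,6,7,8,10,12,13.

8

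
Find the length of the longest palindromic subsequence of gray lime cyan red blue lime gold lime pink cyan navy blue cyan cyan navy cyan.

Using dp[i][j] = 2 + dp[i+1][j−1] if the ends match, else max(dp[i+1][j], dp[i][j−1]):
dp[1][16] = 7. A witness is cyan blue lime gold lime blue cyan at positions 3,5,6,7,8,12,16.

7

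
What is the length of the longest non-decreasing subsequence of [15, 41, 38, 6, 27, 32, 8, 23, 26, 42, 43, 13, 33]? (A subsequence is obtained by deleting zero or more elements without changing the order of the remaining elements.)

6

Scanning left to right, the best length ending at each element is: 15→1, 41→2, 38→2, 6→1, 27→2, 32→3, 8→2, 23→3, 26→4, 42→5, 43→6, 13→3, 33→5.
So the longest non-decreasing subsequence has length 6, e.g. 6, 8, 23, 26, 42, 43.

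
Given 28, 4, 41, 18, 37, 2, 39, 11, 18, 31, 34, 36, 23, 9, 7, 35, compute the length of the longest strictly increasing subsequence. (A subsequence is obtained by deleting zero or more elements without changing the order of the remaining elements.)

6

Scanning left to right, the best length ending at each element is: 28→1, 4→1, 41→2, 18→2, 37→3, 2→1, 39→4, 11→2, 18→3, 31→4, 34→5, 36→6, 23→4, 9→2, 7→2, 35→6.
So the longest increasing subsequence has length 6, e.g. 4, 11, 18, 31, 34, 36.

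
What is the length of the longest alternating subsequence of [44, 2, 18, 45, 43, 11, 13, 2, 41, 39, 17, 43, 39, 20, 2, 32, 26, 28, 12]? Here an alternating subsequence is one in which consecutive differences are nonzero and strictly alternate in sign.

14

A longest alternating subsequence is 44, 2, 18, 11, 13, 2, 41, 39, 43, 20, 32, 26, 28, 12 (positions 1,2,3,6,7,8,9,10,12,14,16,17,18,19); its 13 consecutive differences strictly alternate in sign, and length 14 is optimal.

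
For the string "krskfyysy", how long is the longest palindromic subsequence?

One longest palindromic subsequence is syys (positions 3,6,7,8); it reads the same forward and backward, and the interval DP gives dp[1][9] = 4.

4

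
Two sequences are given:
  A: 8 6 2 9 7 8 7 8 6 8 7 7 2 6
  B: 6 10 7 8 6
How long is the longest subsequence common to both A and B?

4

Backtracking the LCS table gives one alignment: 6 (A2,B1) → 7 (A7,B3) → 8 (A10,B4) → 6 (A14,B5).
So the longest common subsequence has length 4.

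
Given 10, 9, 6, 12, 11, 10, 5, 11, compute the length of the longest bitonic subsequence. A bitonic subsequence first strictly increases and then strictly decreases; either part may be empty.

5

One longest bitonic subsequence is 10, 12, 11, 10, 5 (positions 1,4,5,6,7): it rises to 12 then falls. Length 5 is optimal.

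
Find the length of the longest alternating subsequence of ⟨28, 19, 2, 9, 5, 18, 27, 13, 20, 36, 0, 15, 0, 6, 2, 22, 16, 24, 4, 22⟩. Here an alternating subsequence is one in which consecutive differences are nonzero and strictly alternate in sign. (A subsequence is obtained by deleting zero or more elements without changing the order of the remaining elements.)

A longest alternating subsequence is 28, 2, 9, 5, 18, 13, 20, 0, 15, 0, 6, 2, 22, 16, 24, 4, 22 (positions 1,3,4,5,6,8,9,11,12,13,14,15,16,17,18,19,20); its 16 consecutive differences strictly alternate in sign, and length 17 is optimal.

17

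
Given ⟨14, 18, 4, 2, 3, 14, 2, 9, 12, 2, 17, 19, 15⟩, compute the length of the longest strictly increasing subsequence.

Scanning left to right, the best length ending at each element is: 14→1, 18→2, 4→1, 2→1, 3→2, 14→3, 2→1, 9→3, 12→4, 2→1, 17→5, 19→6, 15→5.
So the longest increasing subsequence has length 6, e.g. 2, 3, 9, 12, 17, 19.

6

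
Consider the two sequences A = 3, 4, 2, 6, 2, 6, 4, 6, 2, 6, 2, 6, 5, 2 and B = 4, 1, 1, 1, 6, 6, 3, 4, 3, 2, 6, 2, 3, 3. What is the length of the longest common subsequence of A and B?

A longest common subsequence is 4, 6, 6, 4, 2, 6, 2 (length 7); the LCS DP confirms no longer common subsequence exists.

7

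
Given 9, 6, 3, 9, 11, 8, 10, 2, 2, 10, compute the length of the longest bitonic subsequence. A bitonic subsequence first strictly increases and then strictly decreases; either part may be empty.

5

Let inc[i] be the LIS ending at i and dec[i] the longest strictly decreasing subsequence starting at i. inc = [1, 1, 1, 2, 3, 2, 3, 1, 1, 3], dec = [4, 3, 2, 3, 3, 2, 2, 1, 1, 1].
max_i inc[i]+dec[i]−1 = 5, with one witness 6, 9, 11, 10, 2.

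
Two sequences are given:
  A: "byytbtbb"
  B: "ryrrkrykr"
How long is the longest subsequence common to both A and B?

A longest common subsequence is yy (length 2); the LCS DP confirms no longer common subsequence exists.

2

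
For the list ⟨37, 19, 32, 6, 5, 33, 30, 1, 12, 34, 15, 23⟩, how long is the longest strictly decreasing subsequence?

One longest decreasing subsequence is 37, 19, 6, 5, 1 (positions 1,2,4,5,8), of length 5; no longer one exists.

5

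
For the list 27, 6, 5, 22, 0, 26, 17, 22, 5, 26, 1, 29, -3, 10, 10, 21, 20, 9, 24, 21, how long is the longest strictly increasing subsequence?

5

Let dp[i] be the longest increasing subsequence ending at position i. Then dp = [1, 1, 1, 2, 1, 3, 2, 3, 2, 4, 2, 5, 1, 3, 3, 4, 4, 3, 5, 5].
The maximum is 5; one witness is 6, 17, 22, 26, 29 at positions 2,7,8,10,12.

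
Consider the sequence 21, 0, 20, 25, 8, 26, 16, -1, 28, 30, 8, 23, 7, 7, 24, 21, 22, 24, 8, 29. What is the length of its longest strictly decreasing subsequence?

Scanning left to right, the best length ending at each element is: 21→1, 0→2, 20→2, 25→1, 8→3, 26→1, 16→3, -1→4, 28→1, 30→1, 8→4, 23→2, 7→5, 7→5, 24→2, 21→3, 22→3, 24→2, 8→4, 29→2.
So the longest decreasing subsequence has length 5, e.g. 21, 20, 16, 8, 7.

5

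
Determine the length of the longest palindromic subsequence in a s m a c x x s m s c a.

8

One longest palindromic subsequence is asmxxmsa (positions 1,2,3,6,7,9,10,12); it reads the same forward and backward, and the interval DP gives dp[1][12] = 8.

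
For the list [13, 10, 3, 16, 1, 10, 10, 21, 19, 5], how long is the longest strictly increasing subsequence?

One longest increasing subsequence is 13, 16, 21 (positions 1,4,8), of length 3; no longer one exists.

3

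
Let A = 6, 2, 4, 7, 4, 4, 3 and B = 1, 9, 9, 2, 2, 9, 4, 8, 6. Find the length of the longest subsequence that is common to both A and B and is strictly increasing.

2

For each value that appears in both, track the longest common increasing run ending there.
The best achievable length is 2; one witness is 2, 4 (A-positions 2,3, B-positions 4,7).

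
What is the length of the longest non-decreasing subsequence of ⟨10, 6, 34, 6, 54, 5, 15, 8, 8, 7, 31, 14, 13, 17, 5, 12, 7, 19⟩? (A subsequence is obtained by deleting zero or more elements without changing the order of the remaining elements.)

One longest non-decreasing subsequence is 6, 6, 8, 8, 14, 17, 19 (positions 2,4,8,9,12,14,18), of length 7; no longer one exists.

7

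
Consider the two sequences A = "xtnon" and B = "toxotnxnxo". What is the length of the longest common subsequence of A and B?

Backtracking the LCS table gives one alignment: x (A1,B3) → t (A2,B5) → n (A3,B8) → o (A4,B10).
So the longest common subsequence has length 4.

4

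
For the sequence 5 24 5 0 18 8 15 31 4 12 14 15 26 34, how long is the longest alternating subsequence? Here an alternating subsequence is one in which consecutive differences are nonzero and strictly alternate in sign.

8

Track the best alternating length ending on an up-step vs a down-step at each position: up/down = 1/1, 2/1, 1/3, 1/3, 4/3, 4/5, 6/5, 6/1, 4/7, 8/7, 8/7, 8/7, 8/7, 8/1.
The maximum over both is 8; one such subsequence is 5, 24, 5, 18, 8, 15, 4, 12.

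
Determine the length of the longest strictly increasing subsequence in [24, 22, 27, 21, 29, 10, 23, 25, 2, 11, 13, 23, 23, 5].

4

One longest increasing subsequence is 10, 11, 13, 23 (positions 6,10,11,12), of length 4; no longer one exists.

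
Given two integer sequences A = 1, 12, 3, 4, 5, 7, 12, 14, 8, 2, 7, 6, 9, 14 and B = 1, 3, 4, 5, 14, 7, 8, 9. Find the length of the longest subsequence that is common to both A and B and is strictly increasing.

A longest common strictly increasing subsequence is 1, 3, 4, 5, 7, 8, 9 (length 7); it appears in order in both A and B, and no longer such subsequence exists.

7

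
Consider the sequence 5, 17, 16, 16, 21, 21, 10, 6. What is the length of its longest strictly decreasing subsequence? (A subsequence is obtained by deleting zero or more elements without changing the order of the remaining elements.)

4

Scanning left to right, the best length ending at each element is: 5→1, 17→1, 16→2, 16→2, 21→1, 21→1, 10→3, 6→4.
So the longest decreasing subsequence has length 4, e.g. 17, 16, 10, 6.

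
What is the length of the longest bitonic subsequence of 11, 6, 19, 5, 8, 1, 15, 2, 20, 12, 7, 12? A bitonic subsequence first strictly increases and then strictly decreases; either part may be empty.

6

One longest bitonic subsequence is 6, 8, 15, 20, 12, 7 (positions 2,5,7,9,10,11): it rises to 20 then falls. Length 6 is optimal.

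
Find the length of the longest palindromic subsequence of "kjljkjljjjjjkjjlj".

14

Using dp[i][j] = 2 + dp[i+1][j−1] if the ends match, else max(dp[i+1][j], dp[i][j−1]):
dp[1][17] = 14. A witness is jljkjjjjjjkjlj at positions 2,3,4,5,6,8,9,10,11,12,13,15,16,17.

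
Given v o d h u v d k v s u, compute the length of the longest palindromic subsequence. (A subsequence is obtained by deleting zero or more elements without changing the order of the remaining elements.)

One longest palindromic subsequence is uvkvu (positions 5,6,8,9,11); it reads the same forward and backward, and the interval DP gives dp[1][11] = 5.

5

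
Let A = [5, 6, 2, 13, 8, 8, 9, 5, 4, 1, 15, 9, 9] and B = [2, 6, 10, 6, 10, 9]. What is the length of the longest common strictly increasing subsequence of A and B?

2

For each value that appears in both, track the longest common increasing run ending there.
The best achievable length is 2; one witness is 2, 9 (A-positions 3,7, B-positions 1,6).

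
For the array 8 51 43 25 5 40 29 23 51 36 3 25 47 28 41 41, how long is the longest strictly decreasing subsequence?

Let dp[i] be the longest decreasing subsequence ending at position i. Then dp = [1, 1, 2, 3, 4, 3, 4, 5, 1, 4, 6, 5, 2, 5, 3, 3].
The maximum is 6; one witness is 51, 43, 40, 29, 23, 3 at positions 2,3,6,7,8,11.

6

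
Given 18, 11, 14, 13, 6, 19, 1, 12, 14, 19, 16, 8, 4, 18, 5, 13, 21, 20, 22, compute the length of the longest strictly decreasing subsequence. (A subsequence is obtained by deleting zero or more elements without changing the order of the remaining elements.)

6

One longest decreasing subsequence is 18, 14, 13, 12, 8, 4 (positions 1,3,4,8,12,13), of length 6; no longer one exists.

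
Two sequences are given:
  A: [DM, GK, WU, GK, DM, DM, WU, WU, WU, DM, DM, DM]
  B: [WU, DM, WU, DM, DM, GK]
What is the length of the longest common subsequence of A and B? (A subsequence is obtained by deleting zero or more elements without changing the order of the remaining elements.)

5

Backtracking the LCS table gives one alignment: WU (A3,B1) → DM (A6,B2) → WU (A9,B3) → DM (A10,B4) → DM (A11,B5).
So the longest common subsequence has length 5.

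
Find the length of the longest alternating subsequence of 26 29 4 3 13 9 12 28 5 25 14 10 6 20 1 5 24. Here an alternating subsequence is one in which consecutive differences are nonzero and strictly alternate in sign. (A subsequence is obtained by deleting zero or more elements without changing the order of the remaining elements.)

A longest alternating subsequence is 26, 29, 4, 13, 9, 12, 5, 25, 14, 20, 1, 5 (positions 1,2,3,5,6,7,9,10,11,14,15,16); its 11 consecutive differences strictly alternate in sign, and length 12 is optimal.

12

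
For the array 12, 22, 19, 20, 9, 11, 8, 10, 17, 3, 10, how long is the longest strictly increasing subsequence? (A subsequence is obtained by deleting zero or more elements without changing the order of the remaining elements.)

3

One longest increasing subsequence is 12, 19, 20 (positions 1,3,4), of length 3; no longer one exists.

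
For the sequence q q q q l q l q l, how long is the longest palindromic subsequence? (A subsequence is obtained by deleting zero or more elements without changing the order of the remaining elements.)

6

One longest palindromic subsequence is qqqqqq (positions 1,2,3,4,6,8); it reads the same forward and backward, and the interval DP gives dp[1][9] = 6.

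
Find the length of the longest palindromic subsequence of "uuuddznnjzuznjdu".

One longest palindromic subsequence is udjzuzjdu (positions 1,4,9,10,11,12,14,15,16); it reads the same forward and backward, and the interval DP gives dp[1][16] = 9.

9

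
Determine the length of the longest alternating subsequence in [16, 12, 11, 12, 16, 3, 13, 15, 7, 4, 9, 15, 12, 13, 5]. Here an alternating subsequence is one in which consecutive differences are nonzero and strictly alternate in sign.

Track the best alternating length ending on an up-step vs a down-step at each position: up/down = 1/1, 1/2, 1/2, 3/2, 3/1, 1/4, 5/4, 5/4, 5/6, 5/6, 7/6, 7/4, 7/8, 9/8, 7/10.
The maximum over both is 10; one such subsequence is 16, 11, 12, 3, 13, 7, 15, 12, 13, 5.

10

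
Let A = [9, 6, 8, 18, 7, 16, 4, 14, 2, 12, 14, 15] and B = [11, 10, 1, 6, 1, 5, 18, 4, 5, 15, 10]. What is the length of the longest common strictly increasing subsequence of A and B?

2

A longest common strictly increasing subsequence is 6, 18 (length 2); it appears in order in both A and B, and no longer such subsequence exists.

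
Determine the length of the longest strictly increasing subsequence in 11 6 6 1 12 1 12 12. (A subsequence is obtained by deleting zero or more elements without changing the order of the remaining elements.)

One longest increasing subsequence is 11, 12 (positions 1,5), of length 2; no longer one exists.

2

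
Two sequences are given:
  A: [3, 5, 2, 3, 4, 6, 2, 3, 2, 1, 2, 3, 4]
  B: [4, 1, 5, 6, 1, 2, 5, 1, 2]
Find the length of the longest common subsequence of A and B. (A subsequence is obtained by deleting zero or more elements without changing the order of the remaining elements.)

A longest common subsequence is 5, 6, 2, 1, 2 (length 5); the LCS DP confirms no longer common subsequence exists.

5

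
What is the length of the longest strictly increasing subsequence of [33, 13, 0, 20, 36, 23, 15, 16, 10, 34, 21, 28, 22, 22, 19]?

5

Scanning left to right, the best length ending at each element is: 33→1, 13→1, 0→1, 20→2, 36→3, 23→3, 15→2, 16→3, 10→2, 34→4, 21→4, 28→5, 22→5, 22→5, 19→4.
So the longest increasing subsequence has length 5, e.g. 13, 15, 16, 21, 28.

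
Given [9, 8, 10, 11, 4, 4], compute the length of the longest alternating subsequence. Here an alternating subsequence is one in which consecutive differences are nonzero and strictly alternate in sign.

4

A longest alternating subsequence is 9, 8, 10, 4 (positions 1,2,3,5); its 3 consecutive differences strictly alternate in sign, and length 4 is optimal.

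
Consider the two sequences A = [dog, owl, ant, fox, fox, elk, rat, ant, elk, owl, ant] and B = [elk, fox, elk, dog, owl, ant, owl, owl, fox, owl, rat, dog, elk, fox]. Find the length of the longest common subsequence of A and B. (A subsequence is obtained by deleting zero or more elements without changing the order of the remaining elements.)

6

A longest common subsequence is dog, owl, ant, fox, rat, elk (length 6); the LCS DP confirms no longer common subsequence exists.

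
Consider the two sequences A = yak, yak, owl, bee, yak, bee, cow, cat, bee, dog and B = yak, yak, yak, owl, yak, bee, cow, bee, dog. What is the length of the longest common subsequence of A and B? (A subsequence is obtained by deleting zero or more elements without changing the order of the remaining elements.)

8

A longest common subsequence is yak, yak, owl, yak, bee, cow, bee, dog (length 8); the LCS DP confirms no longer common subsequence exists.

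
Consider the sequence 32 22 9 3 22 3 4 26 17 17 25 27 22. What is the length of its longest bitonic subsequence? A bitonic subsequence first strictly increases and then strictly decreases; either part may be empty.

Let inc[i] be the LIS ending at i and dec[i] the longest strictly decreasing subsequence starting at i. inc = [1, 1, 1, 1, 2, 1, 2, 3, 3, 3, 4, 5, 4], dec = [4, 3, 2, 1, 2, 1, 1, 3, 1, 1, 2, 2, 1].
max_i inc[i]+dec[i]−1 = 6, with one witness 3, 4, 17, 25, 27, 22.

6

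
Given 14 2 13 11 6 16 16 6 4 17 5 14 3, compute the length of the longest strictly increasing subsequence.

4

Scanning left to right, the best length ending at each element is: 14→1, 2→1, 13→2, 11→2, 6→2, 16→3, 16→3, 6→2, 4→2, 17→4, 5→3, 14→4, 3→2.
So the longest increasing subsequence has length 4, e.g. 2, 13, 16, 17.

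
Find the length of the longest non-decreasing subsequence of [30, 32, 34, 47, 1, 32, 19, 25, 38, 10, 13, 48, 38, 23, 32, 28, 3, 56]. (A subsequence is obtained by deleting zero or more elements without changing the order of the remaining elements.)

6

One longest non-decreasing subsequence is 30, 32, 34, 47, 48, 56 (positions 1,2,3,4,12,18), of length 6; no longer one exists.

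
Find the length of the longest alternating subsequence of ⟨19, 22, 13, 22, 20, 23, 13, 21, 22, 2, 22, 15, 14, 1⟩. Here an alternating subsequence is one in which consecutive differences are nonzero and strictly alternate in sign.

11

A longest alternating subsequence is 19, 22, 13, 22, 20, 23, 13, 21, 2, 22, 15 (positions 1,2,3,4,5,6,7,8,10,11,12); its 10 consecutive differences strictly alternate in sign, and length 11 is optimal.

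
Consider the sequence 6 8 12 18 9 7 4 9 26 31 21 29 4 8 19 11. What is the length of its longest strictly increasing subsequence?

Scanning left to right, the best length ending at each element is: 6→1, 8→2, 12→3, 18→4, 9→3, 7→2, 4→1, 9→3, 26→5, 31→6, 21→5, 29→6, 4→1, 8→3, 19→5, 11→4.
So the longest increasing subsequence has length 6, e.g. 6, 8, 12, 18, 26, 31.

6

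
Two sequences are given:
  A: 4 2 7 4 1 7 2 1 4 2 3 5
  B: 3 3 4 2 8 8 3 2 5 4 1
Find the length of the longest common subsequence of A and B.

4

Backtracking the LCS table gives one alignment: 4 (A1,B3) → 2 (A2,B8) → 4 (A4,B10) → 1 (A8,B11).
So the longest common subsequence has length 4.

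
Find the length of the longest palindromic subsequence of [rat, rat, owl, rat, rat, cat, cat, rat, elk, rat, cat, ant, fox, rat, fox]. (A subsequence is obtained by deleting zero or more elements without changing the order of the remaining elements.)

One longest palindromic subsequence is rat rat rat cat cat rat rat rat (positions 2,4,5,6,7,8,10,14); it reads the same forward and backward, and the interval DP gives dp[1][15] = 8.

8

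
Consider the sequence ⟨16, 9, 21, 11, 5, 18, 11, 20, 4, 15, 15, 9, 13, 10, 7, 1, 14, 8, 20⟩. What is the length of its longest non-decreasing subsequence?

Let dp[i] be the longest non-decreasing subsequence ending at position i. Then dp = [1, 1, 2, 2, 1, 3, 3, 4, 1, 4, 5, 2, 4, 3, 2, 1, 5, 3, 6].
The maximum is 6; one witness is 9, 11, 11, 15, 15, 20 at positions 2,4,7,10,11,19.

6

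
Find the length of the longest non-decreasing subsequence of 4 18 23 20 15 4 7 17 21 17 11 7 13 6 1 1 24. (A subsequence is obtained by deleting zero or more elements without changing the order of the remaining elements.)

Scanning left to right, the best length ending at each element is: 4→1, 18→2, 23→3, 20→3, 15→2, 4→2, 7→3, 17→4, 21→5, 17→5, 11→4, 7→4, 13→5, 6→3, 1→1, 1→2, 24→6.
So the longest non-decreasing subsequence has length 6, e.g. 4, 4, 7, 17, 21, 24.

6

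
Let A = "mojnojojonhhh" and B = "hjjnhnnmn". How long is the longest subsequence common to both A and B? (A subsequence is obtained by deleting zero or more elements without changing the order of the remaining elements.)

Backtracking the LCS table gives one alignment: j (A6,B2) → j (A8,B3) → n (A10,B4) → h (A11,B5).
So the longest common subsequence has length 4.

4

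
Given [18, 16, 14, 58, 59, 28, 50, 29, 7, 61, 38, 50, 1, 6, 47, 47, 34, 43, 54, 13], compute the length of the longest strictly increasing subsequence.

6

Scanning left to right, the best length ending at each element is: 18→1, 16→1, 14→1, 58→2, 59→3, 28→2, 50→3, 29→3, 7→1, 61→4, 38→4, 50→5, 1→1, 6→2, 47→5, 47→5, 34→4, 43→5, 54→6, 13→3.
So the longest increasing subsequence has length 6, e.g. 18, 28, 29, 38, 50, 54.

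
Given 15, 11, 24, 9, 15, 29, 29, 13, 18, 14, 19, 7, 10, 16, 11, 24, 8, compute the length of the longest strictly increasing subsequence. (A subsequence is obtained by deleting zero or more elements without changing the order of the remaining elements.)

Let dp[i] be the longest increasing subsequence ending at position i. Then dp = [1, 1, 2, 1, 2, 3, 3, 2, 3, 3, 4, 1, 2, 4, 3, 5, 2].
The maximum is 5; one witness is 11, 15, 18, 19, 24 at positions 2,5,9,11,16.

5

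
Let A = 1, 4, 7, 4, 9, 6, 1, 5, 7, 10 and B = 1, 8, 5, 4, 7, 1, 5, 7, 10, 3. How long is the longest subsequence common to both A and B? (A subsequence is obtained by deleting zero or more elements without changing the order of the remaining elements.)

7

Backtracking the LCS table gives one alignment: 1 (A1,B1) → 4 (A2,B4) → 7 (A3,B5) → 1 (A7,B6) → 5 (A8,B7) → 7 (A9,B8) → 10 (A10,B9).
So the longest common subsequence has length 7.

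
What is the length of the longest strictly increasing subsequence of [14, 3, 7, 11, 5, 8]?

3

Scanning left to right, the best length ending at each element is: 14→1, 3→1, 7→2, 11→3, 5→2, 8→3.
So the longest increasing subsequence has length 3, e.g. 3, 7, 11.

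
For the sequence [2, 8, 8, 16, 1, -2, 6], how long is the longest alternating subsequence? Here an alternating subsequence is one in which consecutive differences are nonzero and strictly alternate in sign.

A longest alternating subsequence is 2, 8, 1, 6 (positions 1,2,5,7); its 3 consecutive differences strictly alternate in sign, and length 4 is optimal.

4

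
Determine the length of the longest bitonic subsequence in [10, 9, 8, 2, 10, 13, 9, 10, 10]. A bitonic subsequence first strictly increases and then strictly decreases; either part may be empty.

4

Let inc[i] be the LIS ending at i and dec[i] the longest strictly decreasing subsequence starting at i. inc = [1, 1, 1, 1, 2, 3, 2, 3, 3], dec = [4, 3, 2, 1, 2, 2, 1, 1, 1].
max_i inc[i]+dec[i]−1 = 4, with one witness 10, 9, 8, 2.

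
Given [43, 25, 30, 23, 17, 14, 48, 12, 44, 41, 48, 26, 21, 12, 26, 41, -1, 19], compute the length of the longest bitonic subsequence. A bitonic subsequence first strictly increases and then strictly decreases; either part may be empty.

9

One longest bitonic subsequence is 25, 30, 48, 44, 41, 26, 21, 12, -1 (positions 2,3,7,9,10,12,13,14,17): it rises to 48 then falls. Length 9 is optimal.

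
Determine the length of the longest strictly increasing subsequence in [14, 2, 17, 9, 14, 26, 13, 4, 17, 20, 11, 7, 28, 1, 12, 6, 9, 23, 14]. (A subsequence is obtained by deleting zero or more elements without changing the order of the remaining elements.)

Scanning left to right, the best length ending at each element is: 14→1, 2→1, 17→2, 9→2, 14→3, 26→4, 13→3, 4→2, 17→4, 20→5, 11→3, 7→3, 28→6, 1→1, 12→4, 6→3, 9→4, 23→6, 14→5.
So the longest increasing subsequence has length 6, e.g. 2, 9, 14, 17, 20, 28.

6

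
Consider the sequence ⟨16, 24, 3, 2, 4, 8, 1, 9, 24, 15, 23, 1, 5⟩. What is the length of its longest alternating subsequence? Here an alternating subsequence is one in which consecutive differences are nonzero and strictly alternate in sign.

Track the best alternating length ending on an up-step vs a down-step at each position: up/down = 1/1, 2/1, 1/3, 1/3, 4/3, 4/3, 1/5, 6/3, 6/1, 6/7, 8/7, 1/9, 10/9.
The maximum over both is 10; one such subsequence is 16, 24, 3, 4, 1, 24, 15, 23, 1, 5.

10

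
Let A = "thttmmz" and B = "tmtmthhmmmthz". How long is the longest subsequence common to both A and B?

6

Backtracking the LCS table gives one alignment: t (A1,B1) → t (A3,B3) → t (A4,B5) → m (A5,B9) → m (A6,B10) → z (A7,B13).
So the longest common subsequence has length 6.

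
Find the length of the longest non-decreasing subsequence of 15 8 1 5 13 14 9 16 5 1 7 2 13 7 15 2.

Let dp[i] be the longest non-decreasing subsequence ending at position i. Then dp = [1, 1, 1, 2, 3, 4, 3, 5, 3, 2, 4, 3, 5, 5, 6, 4].
The maximum is 6; one witness is 1, 5, 5, 7, 13, 15 at positions 3,4,9,11,13,15.

6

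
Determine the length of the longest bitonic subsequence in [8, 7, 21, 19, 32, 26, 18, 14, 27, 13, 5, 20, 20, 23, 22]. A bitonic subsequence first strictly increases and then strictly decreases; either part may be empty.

8

One longest bitonic subsequence is 8, 21, 32, 26, 18, 14, 13, 5 (positions 1,3,5,6,7,8,10,11): it rises to 32 then falls. Length 8 is optimal.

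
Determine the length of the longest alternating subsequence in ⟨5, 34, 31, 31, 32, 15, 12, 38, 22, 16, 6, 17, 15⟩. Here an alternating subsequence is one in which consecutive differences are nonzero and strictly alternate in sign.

A longest alternating subsequence is 5, 34, 31, 32, 15, 38, 16, 17, 15 (positions 1,2,3,5,6,8,10,12,13); its 8 consecutive differences strictly alternate in sign, and length 9 is optimal.

9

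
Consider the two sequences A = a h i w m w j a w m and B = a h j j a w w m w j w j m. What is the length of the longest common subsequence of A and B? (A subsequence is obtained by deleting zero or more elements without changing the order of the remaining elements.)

8

A longest common subsequence is ahwmwjwm (length 8); the LCS DP confirms no longer common subsequence exists.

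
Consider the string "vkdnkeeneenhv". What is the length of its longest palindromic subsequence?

9

One longest palindromic subsequence is vneeneenv (positions 1,4,6,7,8,9,10,11,13); it reads the same forward and backward, and the interval DP gives dp[1][13] = 9.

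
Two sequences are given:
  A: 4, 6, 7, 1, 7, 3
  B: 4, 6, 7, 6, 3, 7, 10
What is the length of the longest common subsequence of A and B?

4

A longest common subsequence is 4, 6, 7, 7 (length 4); the LCS DP confirms no longer common subsequence exists.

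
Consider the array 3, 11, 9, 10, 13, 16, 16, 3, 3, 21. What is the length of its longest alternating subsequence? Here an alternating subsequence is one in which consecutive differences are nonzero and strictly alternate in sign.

A longest alternating subsequence is 3, 11, 9, 10, 3, 21 (positions 1,2,3,4,8,10); its 5 consecutive differences strictly alternate in sign, and length 6 is optimal.

6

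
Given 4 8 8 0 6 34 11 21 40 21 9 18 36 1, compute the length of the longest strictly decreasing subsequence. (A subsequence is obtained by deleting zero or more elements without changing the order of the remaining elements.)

Let dp[i] be the longest decreasing subsequence ending at position i. Then dp = [1, 1, 1, 2, 2, 1, 2, 2, 1, 2, 3, 3, 2, 4].
The maximum is 4; one witness is 34, 11, 9, 1 at positions 6,7,11,14.

4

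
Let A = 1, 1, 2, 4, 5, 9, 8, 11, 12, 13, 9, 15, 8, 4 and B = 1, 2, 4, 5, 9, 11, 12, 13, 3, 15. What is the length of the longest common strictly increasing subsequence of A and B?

9

For each value that appears in both, track the longest common increasing run ending there.
The best achievable length is 9; one witness is 1, 2, 4, 5, 9, 11, 12, 13, 15 (A-positions 1,3,4,5,6,8,9,10,12, B-positions 1,2,3,4,5,6,7,8,10).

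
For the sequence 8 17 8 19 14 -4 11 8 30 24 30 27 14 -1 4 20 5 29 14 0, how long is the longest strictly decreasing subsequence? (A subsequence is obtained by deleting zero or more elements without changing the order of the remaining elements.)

6

Scanning left to right, the best length ending at each element is: 8→1, 17→1, 8→2, 19→1, 14→2, -4→3, 11→3, 8→4, 30→1, 24→2, 30→1, 27→2, 14→3, -1→5, 4→5, 20→3, 5→5, 29→2, 14→4, 0→6.
So the longest decreasing subsequence has length 6, e.g. 17, 14, 11, 8, 4, 0.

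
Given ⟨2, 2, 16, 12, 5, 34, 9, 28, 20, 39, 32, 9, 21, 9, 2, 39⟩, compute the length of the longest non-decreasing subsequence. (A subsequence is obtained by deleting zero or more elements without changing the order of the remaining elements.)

Scanning left to right, the best length ending at each element is: 2→1, 2→2, 16→3, 12→3, 5→3, 34→4, 9→4, 28→5, 20→5, 39→6, 32→6, 9→5, 21→6, 9→6, 2→3, 39→7.
So the longest non-decreasing subsequence has length 7, e.g. 2, 2, 5, 9, 28, 39, 39.

7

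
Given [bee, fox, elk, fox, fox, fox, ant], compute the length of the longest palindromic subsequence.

One longest palindromic subsequence is fox fox fox fox (positions 2,4,5,6); it reads the same forward and backward, and the interval DP gives dp[1][7] = 4.

4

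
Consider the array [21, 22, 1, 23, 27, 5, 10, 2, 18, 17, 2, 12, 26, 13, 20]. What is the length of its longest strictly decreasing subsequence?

4

Let dp[i] be the longest decreasing subsequence ending at position i. Then dp = [1, 1, 2, 1, 1, 2, 2, 3, 2, 3, 4, 4, 2, 4, 3].
The maximum is 4; one witness is 21, 18, 17, 2 at positions 1,9,10,11.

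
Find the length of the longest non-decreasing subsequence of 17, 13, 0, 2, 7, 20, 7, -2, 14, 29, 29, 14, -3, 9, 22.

7

Scanning left to right, the best length ending at each element is: 17→1, 13→1, 0→1, 2→2, 7→3, 20→4, 7→4, -2→1, 14→5, 29→6, 29→7, 14→6, -3→1, 9→5, 22→7.
So the longest non-decreasing subsequence has length 7, e.g. 0, 2, 7, 7, 14, 29, 29.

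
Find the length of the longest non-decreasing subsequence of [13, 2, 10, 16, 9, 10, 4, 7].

Let dp[i] be the longest non-decreasing subsequence ending at position i. Then dp = [1, 1, 2, 3, 2, 3, 2, 3].
The maximum is 3; one witness is 2, 10, 16 at positions 2,3,4.

3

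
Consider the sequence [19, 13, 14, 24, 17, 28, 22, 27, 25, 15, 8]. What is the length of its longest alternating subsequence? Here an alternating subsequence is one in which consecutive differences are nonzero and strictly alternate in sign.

8

A longest alternating subsequence is 19, 13, 24, 17, 28, 22, 27, 25 (positions 1,2,4,5,6,7,8,9); its 7 consecutive differences strictly alternate in sign, and length 8 is optimal.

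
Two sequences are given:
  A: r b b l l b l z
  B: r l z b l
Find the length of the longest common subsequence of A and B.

4

Backtracking the LCS table gives one alignment: r (A1,B1) → l (A4,B2) → b (A6,B4) → l (A7,B5).
So the longest common subsequence has length 4.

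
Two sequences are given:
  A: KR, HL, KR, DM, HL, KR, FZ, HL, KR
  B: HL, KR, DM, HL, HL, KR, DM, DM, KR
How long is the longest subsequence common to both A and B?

A longest common subsequence is HL, KR, DM, HL, KR, KR (length 6); the LCS DP confirms no longer common subsequence exists.

6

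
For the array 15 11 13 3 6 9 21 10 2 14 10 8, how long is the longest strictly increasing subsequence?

One longest increasing subsequence is 3, 6, 9, 10, 14 (positions 4,5,6,8,10), of length 5; no longer one exists.

5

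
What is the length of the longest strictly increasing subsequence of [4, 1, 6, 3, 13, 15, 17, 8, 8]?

5

One longest increasing subsequence is 4, 6, 13, 15, 17 (positions 1,3,5,6,7), of length 5; no longer one exists.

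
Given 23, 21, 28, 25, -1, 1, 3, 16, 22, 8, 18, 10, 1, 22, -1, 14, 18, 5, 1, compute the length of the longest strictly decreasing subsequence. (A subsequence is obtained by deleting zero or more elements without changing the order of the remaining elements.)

One longest decreasing subsequence is 28, 25, 22, 18, 10, 1, -1 (positions 3,4,9,11,12,13,15), of length 7; no longer one exists.

7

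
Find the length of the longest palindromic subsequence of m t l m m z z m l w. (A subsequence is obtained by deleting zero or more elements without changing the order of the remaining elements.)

6

One longest palindromic subsequence is lmzzml (positions 3,4,6,7,8,9); it reads the same forward and backward, and the interval DP gives dp[1][10] = 6.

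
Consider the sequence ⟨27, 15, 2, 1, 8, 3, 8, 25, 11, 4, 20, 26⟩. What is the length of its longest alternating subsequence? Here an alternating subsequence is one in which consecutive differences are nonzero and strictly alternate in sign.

Track the best alternating length ending on an up-step vs a down-step at each position: up/down = 1/1, 1/2, 1/2, 1/2, 3/2, 3/4, 5/2, 5/2, 5/6, 5/6, 7/6, 7/2.
The maximum over both is 7; one such subsequence is 27, 2, 8, 3, 25, 11, 20.

7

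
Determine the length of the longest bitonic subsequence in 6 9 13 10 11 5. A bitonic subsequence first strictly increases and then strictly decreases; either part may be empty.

Let inc[i] be the LIS ending at i and dec[i] the longest strictly decreasing subsequence starting at i. inc = [1, 2, 3, 3, 4, 1], dec = [2, 2, 3, 2, 2, 1].
max_i inc[i]+dec[i]−1 = 5, with one witness 6, 9, 13, 11, 5.

5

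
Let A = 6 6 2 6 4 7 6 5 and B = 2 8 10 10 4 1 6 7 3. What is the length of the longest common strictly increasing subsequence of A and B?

3

For each value that appears in both, track the longest common increasing run ending there.
The best achievable length is 3; one witness is 2, 4, 6 (A-positions 3,5,7, B-positions 1,5,7).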